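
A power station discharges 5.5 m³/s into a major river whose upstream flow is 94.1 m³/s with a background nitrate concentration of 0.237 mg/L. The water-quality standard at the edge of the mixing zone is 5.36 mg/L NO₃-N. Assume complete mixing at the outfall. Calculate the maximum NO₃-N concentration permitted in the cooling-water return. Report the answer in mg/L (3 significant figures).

Mass balance: 5.36·99.6 = 5.5·Cₑ + 94.1·0.237.
Cₑ = (533.9 − 22.3) / 5.5 = 93.01 mg/L.

93.0 mg/L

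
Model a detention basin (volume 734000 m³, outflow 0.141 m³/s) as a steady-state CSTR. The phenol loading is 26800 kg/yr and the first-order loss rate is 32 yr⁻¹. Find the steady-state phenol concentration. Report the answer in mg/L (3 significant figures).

0.959 mg/L

Outflow Q = 0.141 m³/s × 3.156e+07 s/yr = 4.45e+06 m³/yr.
Steady-state CSTR mass balance: W = Q·C + k·V·C, so C = W/(Q + kV).
Q + kV = 4.45e+06 + 32·734000 = 2.794e+07 m³/yr.
C = 26800/2.794e+07 = 0.0009593 kg/m³ = 0.9593 mg/L.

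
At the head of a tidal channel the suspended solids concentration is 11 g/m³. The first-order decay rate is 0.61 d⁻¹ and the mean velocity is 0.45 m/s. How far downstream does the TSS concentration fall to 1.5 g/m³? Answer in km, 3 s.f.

From C = C₀·e^(−kt), t = ln(C₀/C)/k = ln(11/1.5)/0.61 = 1.992/0.61 = 3.266 d.
Distance = v·t = 0.45 m/s × 2.822e+05 s = 1.27e+05 m = 127 km.

127 km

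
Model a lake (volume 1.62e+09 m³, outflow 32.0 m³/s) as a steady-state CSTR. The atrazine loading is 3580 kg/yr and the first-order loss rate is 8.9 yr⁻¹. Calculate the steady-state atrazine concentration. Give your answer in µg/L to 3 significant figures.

0.232 µg/L

Outflow Q = 32.0 m³/s × 3.156e+07 s/yr = 1.01e+09 m³/yr.
Steady-state CSTR mass balance: W = Q·C + k·V·C, so C = W/(Q + kV).
Q + kV = 1.01e+09 + 8.9·1.62e+09 = 1.543e+10 m³/yr.
C = 3580/1.543e+10 = 2.32e-07 kg/m³ = 0.000232 mg/L = 0.232 µg/L.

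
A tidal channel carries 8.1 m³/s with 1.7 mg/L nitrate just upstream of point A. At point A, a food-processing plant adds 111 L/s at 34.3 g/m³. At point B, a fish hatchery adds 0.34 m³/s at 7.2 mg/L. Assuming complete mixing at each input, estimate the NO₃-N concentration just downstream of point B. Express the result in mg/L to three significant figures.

111 L/s = 0.111 m³/s.
After input A: C = (8.1·1.7 + 0.111·34.3) / 8.211 = 2.141 mg/L.
After input B: C = (8.211·2.141 + 0.34·7.2) / 8.551 = 2.342 mg/L.

2.34 mg/L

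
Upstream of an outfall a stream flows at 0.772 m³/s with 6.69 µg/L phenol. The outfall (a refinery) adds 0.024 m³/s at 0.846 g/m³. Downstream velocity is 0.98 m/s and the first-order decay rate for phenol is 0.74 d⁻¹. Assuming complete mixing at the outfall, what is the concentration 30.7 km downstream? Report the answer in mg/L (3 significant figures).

0.0245 mg/L

6.69 µg/L = 0.00669 mg/L.
After complete mixing, C₀ = (0.024·0.846 + 0.772·0.00669) / 0.796 = 0.032 mg/L.
Travel time t = 3.07e+04 m / 0.98 m/s = 3.133e+04 s = 0.3626 d.
C = 0.032·exp(−0.74·0.3626) = 0.032·0.7647 = 0.02447 mg/L.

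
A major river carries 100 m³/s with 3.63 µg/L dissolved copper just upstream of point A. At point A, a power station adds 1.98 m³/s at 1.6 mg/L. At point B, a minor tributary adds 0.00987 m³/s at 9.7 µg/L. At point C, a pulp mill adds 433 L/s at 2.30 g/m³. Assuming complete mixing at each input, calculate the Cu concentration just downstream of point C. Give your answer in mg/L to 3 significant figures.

3.63 µg/L = 0.00363 mg/L.
After input A: C = (100·0.00363 + 1.98·1.6) / 102 = 0.03462 mg/L.
9.7 µg/L = 0.0097 mg/L.
After input B: C = (102·0.03462 + 0.00987·0.0097) / 102 = 0.03462 mg/L.
433 L/s = 0.433 m³/s.
After input C: C = (102·0.03462 + 0.433·2.3) / 102.4 = 0.0442 mg/L.

0.0442 mg/L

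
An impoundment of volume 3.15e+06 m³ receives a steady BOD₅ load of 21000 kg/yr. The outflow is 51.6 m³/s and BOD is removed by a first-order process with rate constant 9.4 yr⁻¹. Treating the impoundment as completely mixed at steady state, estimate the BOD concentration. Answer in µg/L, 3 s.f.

Outflow Q = 51.6 m³/s × 3.156e+07 s/yr = 1.628e+09 m³/yr.
Steady-state CSTR mass balance: W = Q·C + k·V·C, so C = W/(Q + kV).
Q + kV = 1.628e+09 + 9.4·3.15e+06 = 1.658e+09 m³/yr.
C = 21000/1.658e+09 = 1.267e-05 kg/m³ = 0.01267 mg/L = 12.67 µg/L.

12.7 µg/L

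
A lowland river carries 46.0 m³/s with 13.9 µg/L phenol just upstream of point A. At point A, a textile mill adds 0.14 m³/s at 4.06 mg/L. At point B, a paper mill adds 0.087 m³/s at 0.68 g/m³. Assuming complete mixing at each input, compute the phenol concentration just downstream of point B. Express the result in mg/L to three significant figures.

0.0274 mg/L

13.9 µg/L = 0.0139 mg/L.
After input A: C = (46·0.0139 + 0.14·4.06) / 46.14 = 0.02618 mg/L.
After input B: C = (46.14·0.02618 + 0.087·0.68) / 46.23 = 0.02741 mg/L.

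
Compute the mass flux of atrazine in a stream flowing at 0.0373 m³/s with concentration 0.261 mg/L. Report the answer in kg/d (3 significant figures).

0.841 kg/d

Mass flux = Q·C = 0.0373 m³/s × 0.261 g/m³ = 0.009735 g/s.
= 0.009735 g/s × 86.4 = 0.8411 kg/d.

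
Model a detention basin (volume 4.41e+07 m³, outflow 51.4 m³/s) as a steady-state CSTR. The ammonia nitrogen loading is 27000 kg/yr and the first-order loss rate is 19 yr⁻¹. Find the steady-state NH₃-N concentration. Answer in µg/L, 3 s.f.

11.0 µg/L

Outflow Q = 51.4 m³/s × 3.156e+07 s/yr = 1.622e+09 m³/yr.
Steady-state CSTR mass balance: W = Q·C + k·V·C, so C = W/(Q + kV).
Q + kV = 1.622e+09 + 19·4.41e+07 = 2.46e+09 m³/yr.
C = 27000/2.46e+09 = 1.098e-05 kg/m³ = 0.01098 mg/L = 10.98 µg/L.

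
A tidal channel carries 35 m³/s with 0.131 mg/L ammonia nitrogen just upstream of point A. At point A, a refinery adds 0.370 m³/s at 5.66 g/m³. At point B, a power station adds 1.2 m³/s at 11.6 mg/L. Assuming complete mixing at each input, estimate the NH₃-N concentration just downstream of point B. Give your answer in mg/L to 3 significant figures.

0.563 mg/L

After input A: C = (35·0.131 + 0.37·5.66) / 35.37 = 0.1888 mg/L.
After input B: C = (35.37·0.1888 + 1.2·11.6) / 36.57 = 0.5633 mg/L.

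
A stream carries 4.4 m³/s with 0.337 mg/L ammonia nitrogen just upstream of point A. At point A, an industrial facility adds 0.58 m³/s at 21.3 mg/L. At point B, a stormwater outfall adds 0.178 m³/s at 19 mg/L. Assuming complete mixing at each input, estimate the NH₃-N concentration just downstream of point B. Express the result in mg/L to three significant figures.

3.34 mg/L

After input A: C = (4.4·0.337 + 0.58·21.3) / 4.98 = 2.778 mg/L.
After input B: C = (4.98·2.778 + 0.178·19) / 5.158 = 3.338 mg/L.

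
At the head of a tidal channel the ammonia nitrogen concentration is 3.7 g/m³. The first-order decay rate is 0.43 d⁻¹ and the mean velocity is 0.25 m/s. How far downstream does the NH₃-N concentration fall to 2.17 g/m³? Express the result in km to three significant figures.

From C = C₀·e^(−kt), t = ln(C₀/C)/k = ln(3.7/2.17)/0.43 = 0.5336/0.43 = 1.241 d.
Distance = v·t = 0.25 m/s × 1.072e+05 s = 2.68e+04 m = 26.8 km.

26.8 km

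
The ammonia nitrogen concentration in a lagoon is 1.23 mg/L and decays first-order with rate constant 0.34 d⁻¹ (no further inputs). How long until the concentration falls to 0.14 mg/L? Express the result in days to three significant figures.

t = ln(C₀/C)/k = ln(1.23/0.14)/0.34 = 2.173/0.34 = 6.392 d.

6.39 d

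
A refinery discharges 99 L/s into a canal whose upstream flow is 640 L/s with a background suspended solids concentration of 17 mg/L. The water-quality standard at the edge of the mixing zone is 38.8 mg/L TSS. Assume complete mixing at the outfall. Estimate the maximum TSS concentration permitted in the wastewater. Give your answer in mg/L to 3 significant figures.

180 mg/L

99 L/s = 0.099 m³/s.
640 L/s = 0.64 m³/s.
Mass balance: 38.8·0.739 = 0.099·Cₑ + 0.64·17.
Cₑ = (28.67 − 10.88) / 0.099 = 179.7 mg/L.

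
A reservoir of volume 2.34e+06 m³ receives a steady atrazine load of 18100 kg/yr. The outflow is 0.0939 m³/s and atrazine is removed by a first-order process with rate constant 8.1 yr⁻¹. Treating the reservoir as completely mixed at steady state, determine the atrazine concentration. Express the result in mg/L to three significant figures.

Outflow Q = 0.0939 m³/s × 3.156e+07 s/yr = 2.963e+06 m³/yr.
Steady-state CSTR mass balance: W = Q·C + k·V·C, so C = W/(Q + kV).
Q + kV = 2.963e+06 + 8.1·2.34e+06 = 2.192e+07 m³/yr.
C = 18100/2.192e+07 = 0.0008258 kg/m³ = 0.8258 mg/L.

0.826 mg/L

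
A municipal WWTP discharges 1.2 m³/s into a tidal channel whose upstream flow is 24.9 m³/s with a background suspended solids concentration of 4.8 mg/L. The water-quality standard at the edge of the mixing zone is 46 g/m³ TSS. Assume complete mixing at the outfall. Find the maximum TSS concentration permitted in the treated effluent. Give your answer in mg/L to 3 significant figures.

901 mg/L

Mass balance: 46·26.1 = 1.2·Cₑ + 24.9·4.8.
Cₑ = (1201 − 119.5) / 1.2 = 900.9 mg/L.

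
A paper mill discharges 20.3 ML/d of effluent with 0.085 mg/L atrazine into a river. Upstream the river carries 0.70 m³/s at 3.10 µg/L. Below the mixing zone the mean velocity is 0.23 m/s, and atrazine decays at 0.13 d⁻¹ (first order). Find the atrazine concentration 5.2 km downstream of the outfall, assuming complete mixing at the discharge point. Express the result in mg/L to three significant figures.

20.3 ML/d = 0.235 m³/s.
3.10 µg/L = 0.0031 mg/L.
After complete mixing, C₀ = (0.235·0.085 + 0.7·0.0031) / 0.935 = 0.02368 mg/L.
Travel time t = 5200 m / 0.23 m/s = 2.261e+04 s = 0.2617 d.
C = 0.02368·exp(−0.13·0.2617) = 0.02368·0.9666 = 0.02289 mg/L.

0.0229 mg/L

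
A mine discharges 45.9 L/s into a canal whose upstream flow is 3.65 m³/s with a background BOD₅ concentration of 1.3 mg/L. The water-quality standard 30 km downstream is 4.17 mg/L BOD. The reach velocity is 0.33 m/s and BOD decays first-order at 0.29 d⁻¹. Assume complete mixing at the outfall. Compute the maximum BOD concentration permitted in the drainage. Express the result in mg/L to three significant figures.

45.9 L/s = 0.0459 m³/s.
Travel time to the compliance point: t = 3e+04/0.33 = 9.091e+04 s = 1.052 d; decay factor exp(−0.29·1.052) = 0.737.
So the concentration just after mixing may be at most 4.17/0.737 = 5.658 mg/L.
Mass balance: 5.658·3.696 = 0.0459·Cₑ + 3.65·1.3.
Cₑ = (20.91 − 4.745) / 0.0459 = 352.2 mg/L.

352 mg/L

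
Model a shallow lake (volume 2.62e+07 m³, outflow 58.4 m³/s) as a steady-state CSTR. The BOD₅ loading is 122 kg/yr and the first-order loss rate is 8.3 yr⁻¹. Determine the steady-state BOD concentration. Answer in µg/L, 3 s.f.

Outflow Q = 58.4 m³/s × 3.156e+07 s/yr = 1.843e+09 m³/yr.
Steady-state CSTR mass balance: W = Q·C + k·V·C, so C = W/(Q + kV).
Q + kV = 1.843e+09 + 8.3·2.62e+07 = 2.06e+09 m³/yr.
C = 122/2.06e+09 = 5.921e-08 kg/m³ = 5.921e-05 mg/L = 0.05921 µg/L.

0.0592 µg/L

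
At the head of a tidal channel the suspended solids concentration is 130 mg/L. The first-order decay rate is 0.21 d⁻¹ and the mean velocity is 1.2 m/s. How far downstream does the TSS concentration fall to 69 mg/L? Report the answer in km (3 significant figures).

313 km

From C = C₀·e^(−kt), t = ln(C₀/C)/k = ln(130/69)/0.21 = 0.6334/0.21 = 3.016 d.
Distance = v·t = 1.2 m/s × 2.606e+05 s = 3.127e+05 m = 312.7 km.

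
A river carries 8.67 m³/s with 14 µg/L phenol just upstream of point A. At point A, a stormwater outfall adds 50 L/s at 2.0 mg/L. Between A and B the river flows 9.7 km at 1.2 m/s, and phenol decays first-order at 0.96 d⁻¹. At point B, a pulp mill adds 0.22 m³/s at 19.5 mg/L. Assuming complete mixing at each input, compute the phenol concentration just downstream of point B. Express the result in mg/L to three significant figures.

14 µg/L = 0.014 mg/L.
50 L/s = 0.05 m³/s.
After input A: C = (8.67·0.014 + 0.05·2) / 8.72 = 0.02539 mg/L.
Over the 9.7 km reach to input B (t = 8083 s = 0.09356 d), decay gives C = 0.02539·exp(−0.96·0.09356) = 0.02321 mg/L.
After input B: C = (8.72·0.02321 + 0.22·19.5) / 8.94 = 0.5025 mg/L.

0.503 mg/L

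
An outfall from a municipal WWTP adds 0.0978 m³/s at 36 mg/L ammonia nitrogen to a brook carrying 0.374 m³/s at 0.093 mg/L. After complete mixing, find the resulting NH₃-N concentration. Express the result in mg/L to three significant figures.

By mass balance at complete mixing, C = (0.0978·36 + 0.374·0.093) / (0.0978 + 0.374) = 3.556/0.4718 = 7.536 mg/L.

7.54 mg/L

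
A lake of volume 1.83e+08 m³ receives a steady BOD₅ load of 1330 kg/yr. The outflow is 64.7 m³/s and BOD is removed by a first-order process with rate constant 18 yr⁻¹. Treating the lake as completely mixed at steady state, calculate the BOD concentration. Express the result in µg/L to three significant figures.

Outflow Q = 64.7 m³/s × 3.156e+07 s/yr = 2.042e+09 m³/yr.
Steady-state CSTR mass balance: W = Q·C + k·V·C, so C = W/(Q + kV).
Q + kV = 2.042e+09 + 18·1.83e+08 = 5.336e+09 m³/yr.
C = 1330/5.336e+09 = 2.493e-07 kg/m³ = 0.0002493 mg/L = 0.2493 µg/L.

0.249 µg/L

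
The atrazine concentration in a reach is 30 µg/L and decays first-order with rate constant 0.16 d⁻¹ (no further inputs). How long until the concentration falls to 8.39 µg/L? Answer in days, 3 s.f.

t = ln(C₀/C)/k = ln(30/8.39)/0.16 = 1.274/0.16 = 7.963 d.

7.96 d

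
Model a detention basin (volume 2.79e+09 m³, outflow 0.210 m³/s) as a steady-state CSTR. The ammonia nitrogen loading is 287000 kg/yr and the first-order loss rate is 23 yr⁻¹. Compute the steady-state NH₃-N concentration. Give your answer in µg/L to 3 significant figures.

Outflow Q = 0.210 m³/s × 3.156e+07 s/yr = 6.627e+06 m³/yr.
Steady-state CSTR mass balance: W = Q·C + k·V·C, so C = W/(Q + kV).
Q + kV = 6.627e+06 + 23·2.79e+09 = 6.418e+10 m³/yr.
C = 287000/6.418e+10 = 4.472e-06 kg/m³ = 0.004472 mg/L = 4.472 µg/L.

4.47 µg/L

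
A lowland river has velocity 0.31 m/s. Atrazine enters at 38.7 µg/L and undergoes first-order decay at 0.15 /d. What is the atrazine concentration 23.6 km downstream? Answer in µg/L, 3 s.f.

Travel time t = 23.6 km / 0.31 m/s = 2.36e+04/0.31 = 7.613e+04 s = 0.8811 d.
First-order decay: C = 38.7·exp(−0.15·0.8811) = 38.7·0.8762 = 33.91 µg/L.

33.9 µg/L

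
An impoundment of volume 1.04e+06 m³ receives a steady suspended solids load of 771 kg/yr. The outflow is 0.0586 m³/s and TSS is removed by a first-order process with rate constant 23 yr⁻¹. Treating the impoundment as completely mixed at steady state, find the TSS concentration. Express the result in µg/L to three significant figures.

Outflow Q = 0.0586 m³/s × 3.156e+07 s/yr = 1.849e+06 m³/yr.
Steady-state CSTR mass balance: W = Q·C + k·V·C, so C = W/(Q + kV).
Q + kV = 1.849e+06 + 23·1.04e+06 = 2.577e+07 m³/yr.
C = 771/2.577e+07 = 2.992e-05 kg/m³ = 0.02992 mg/L = 29.92 µg/L.

29.9 µg/L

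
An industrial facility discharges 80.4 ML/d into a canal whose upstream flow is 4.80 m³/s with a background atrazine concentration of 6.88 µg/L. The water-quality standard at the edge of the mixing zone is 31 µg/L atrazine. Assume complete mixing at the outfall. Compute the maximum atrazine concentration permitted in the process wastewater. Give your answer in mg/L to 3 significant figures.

0.155 mg/L

80.4 ML/d = 0.9306 m³/s.
6.88 µg/L = 0.00688 mg/L.
31 µg/L = 0.031 mg/L.
Mass balance: 0.031·5.731 = 0.9306·Cₑ + 4.8·0.00688.
Cₑ = (0.1776 − 0.03302) / 0.9306 = 0.1554 mg/L.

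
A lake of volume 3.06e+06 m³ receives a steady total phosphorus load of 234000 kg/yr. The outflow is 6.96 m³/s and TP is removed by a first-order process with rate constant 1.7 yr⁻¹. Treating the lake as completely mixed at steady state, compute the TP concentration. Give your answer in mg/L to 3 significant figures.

Outflow Q = 6.96 m³/s × 3.156e+07 s/yr = 2.196e+08 m³/yr.
Steady-state CSTR mass balance: W = Q·C + k·V·C, so C = W/(Q + kV).
Q + kV = 2.196e+08 + 1.7·3.06e+06 = 2.248e+08 m³/yr.
C = 234000/2.248e+08 = 0.001041 kg/m³ = 1.041 mg/L.

1.04 mg/L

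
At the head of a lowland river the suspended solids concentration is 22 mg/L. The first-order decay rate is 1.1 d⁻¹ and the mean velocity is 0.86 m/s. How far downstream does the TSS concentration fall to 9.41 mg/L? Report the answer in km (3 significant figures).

57.4 km

From C = C₀·e^(−kt), t = ln(C₀/C)/k = ln(22/9.41)/1.1 = 0.8493/1.1 = 0.7721 d.
Distance = v·t = 0.86 m/s × 6.671e+04 s = 5.737e+04 m = 57.37 km.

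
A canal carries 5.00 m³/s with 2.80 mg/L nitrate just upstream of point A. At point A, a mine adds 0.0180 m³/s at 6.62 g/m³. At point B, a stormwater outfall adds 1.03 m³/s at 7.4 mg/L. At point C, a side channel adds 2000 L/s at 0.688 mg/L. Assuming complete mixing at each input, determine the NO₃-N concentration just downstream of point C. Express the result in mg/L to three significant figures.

After input A: C = (5·2.8 + 0.018·6.62) / 5.018 = 2.814 mg/L.
After input B: C = (5.018·2.814 + 1.03·7.4) / 6.048 = 3.595 mg/L.
2000 L/s = 2 m³/s.
After input C: C = (6.048·3.595 + 2·0.688) / 8.048 = 2.872 mg/L.

2.87 mg/L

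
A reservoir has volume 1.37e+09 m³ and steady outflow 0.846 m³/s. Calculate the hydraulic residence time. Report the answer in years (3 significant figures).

51.3 yr

Q = 0.846 m³/s × 3.156e+07 s/yr = 2.67e+07 m³/yr.
Hydraulic residence time τ = V/Q = 1.37e+09/2.67e+07 = 51.32 yr.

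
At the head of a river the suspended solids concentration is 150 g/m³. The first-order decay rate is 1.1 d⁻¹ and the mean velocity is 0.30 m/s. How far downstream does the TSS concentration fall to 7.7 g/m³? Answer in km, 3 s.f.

From C = C₀·e^(−kt), t = ln(C₀/C)/k = ln(150/7.7)/1.1 = 2.969/1.1 = 2.699 d.
Distance = v·t = 0.30 m/s × 2.332e+05 s = 6.997e+04 m = 69.97 km.

70.0 km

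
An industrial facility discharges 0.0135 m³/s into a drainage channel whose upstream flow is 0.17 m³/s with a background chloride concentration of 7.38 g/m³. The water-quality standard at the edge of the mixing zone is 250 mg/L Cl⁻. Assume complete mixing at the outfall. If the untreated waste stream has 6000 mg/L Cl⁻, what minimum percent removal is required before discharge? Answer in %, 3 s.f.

Mass balance: 250·0.1835 = 0.0135·Cₑ + 0.17·7.38.
Cₑ = (45.88 − 1.255) / 0.0135 = 3305 mg/L.
Required removal = 1 − 3305/6000 = 44.91 %.

44.9 %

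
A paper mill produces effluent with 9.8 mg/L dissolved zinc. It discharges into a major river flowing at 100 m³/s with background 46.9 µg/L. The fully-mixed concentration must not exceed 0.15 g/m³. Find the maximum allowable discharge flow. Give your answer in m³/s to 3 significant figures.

1.07 m³/s

46.9 µg/L = 0.0469 mg/L.
Mass balance at complete mixing: C_std·(Q_w + Q_r) = Q_w·C_e + Q_r·C_b.
Rearranging, Q_w = Q_r·(C_std − C_b)/(C_e − C_std) = 100·(0.15 − 0.0469) / (9.8 − 0.15) = 1.068 m³/s.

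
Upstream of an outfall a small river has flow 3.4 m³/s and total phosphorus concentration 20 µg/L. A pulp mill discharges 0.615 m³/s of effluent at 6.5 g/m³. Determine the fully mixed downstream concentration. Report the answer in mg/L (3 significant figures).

20 µg/L = 0.02 mg/L.
Flow-weighted mixing gives C = (0.615·6.5 + 3.4·0.02) / (0.615 + 3.4) = 4.066/4.015 = 1.013 mg/L.

1.01 mg/L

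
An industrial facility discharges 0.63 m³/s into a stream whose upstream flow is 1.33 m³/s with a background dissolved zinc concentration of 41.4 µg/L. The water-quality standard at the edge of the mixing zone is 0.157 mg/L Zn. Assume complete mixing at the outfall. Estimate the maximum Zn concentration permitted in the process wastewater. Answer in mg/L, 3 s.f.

0.401 mg/L

41.4 µg/L = 0.0414 mg/L.
Mass balance: 0.157·1.96 = 0.63·Cₑ + 1.33·0.0414.
Cₑ = (0.3077 − 0.05506) / 0.63 = 0.401 mg/L.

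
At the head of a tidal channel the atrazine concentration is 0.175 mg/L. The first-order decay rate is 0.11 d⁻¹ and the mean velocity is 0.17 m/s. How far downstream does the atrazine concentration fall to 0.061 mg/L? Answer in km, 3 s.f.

From C = C₀·e^(−kt), t = ln(C₀/C)/k = ln(0.175/0.061)/0.11 = 1.054/0.11 = 9.581 d.
Distance = v·t = 0.17 m/s × 8.278e+05 s = 1.407e+05 m = 140.7 km.

141 km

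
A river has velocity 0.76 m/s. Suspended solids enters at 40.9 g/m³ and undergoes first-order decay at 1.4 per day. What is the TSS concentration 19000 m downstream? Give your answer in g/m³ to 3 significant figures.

Travel time t = 19000 m / 0.76 m/s = 1.9e+04/0.76 = 2.5e+04 s = 0.2894 d.
First-order decay: C = 40.9·exp(−1.4·0.2894) = 40.9·0.6669 = 27.28 g/m³.

27.3 g/m³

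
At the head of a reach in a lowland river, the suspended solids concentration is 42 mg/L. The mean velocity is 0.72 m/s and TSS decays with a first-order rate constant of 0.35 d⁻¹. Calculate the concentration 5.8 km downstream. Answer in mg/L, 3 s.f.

Travel time t = 5.8 km / 0.72 m/s = 5800/0.72 = 8056 s = 0.09324 d.
First-order decay: C = 42·exp(−0.35·0.09324) = 42·0.9679 = 40.65 mg/L.

40.7 mg/L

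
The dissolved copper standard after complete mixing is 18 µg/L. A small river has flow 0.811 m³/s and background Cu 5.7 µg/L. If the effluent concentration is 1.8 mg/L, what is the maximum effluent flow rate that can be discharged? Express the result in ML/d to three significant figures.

0.484 ML/d

5.7 µg/L = 0.0057 mg/L.
18 µg/L = 0.018 mg/L.
Mass balance at complete mixing: C_std·(Q_w + Q_r) = Q_w·C_e + Q_r·C_b.
Rearranging, Q_w = Q_r·(C_std − C_b)/(C_e − C_std) = 0.811·(0.018 − 0.0057) / (1.8 − 0.018) = 0.005598 m³/s.
= 0.4837 ML/d.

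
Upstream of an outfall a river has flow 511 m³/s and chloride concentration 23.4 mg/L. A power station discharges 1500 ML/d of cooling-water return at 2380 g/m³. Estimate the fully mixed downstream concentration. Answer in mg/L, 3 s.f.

101 mg/L

1500 ML/d = 17.36 m³/s.
Flow-weighted mixing gives C = (17.36·2380 + 511·23.4) / (17.36 + 511) = 5.328e+04/528.4 = 100.8 mg/L.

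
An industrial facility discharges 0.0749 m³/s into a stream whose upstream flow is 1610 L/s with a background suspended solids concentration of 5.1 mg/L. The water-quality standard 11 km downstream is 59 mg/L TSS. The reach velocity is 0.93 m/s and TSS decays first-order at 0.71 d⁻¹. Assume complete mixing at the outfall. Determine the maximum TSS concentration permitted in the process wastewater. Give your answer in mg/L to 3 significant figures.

1350 mg/L

1610 L/s = 1.61 m³/s.
Travel time to the compliance point: t = 1.1e+04/0.93 = 1.183e+04 s = 0.1369 d; decay factor exp(−0.71·0.1369) = 0.9074.
So the concentration just after mixing may be at most 59/0.9074 = 65.02 mg/L.
Mass balance: 65.02·1.685 = 0.0749·Cₑ + 1.61·5.1.
Cₑ = (109.6 − 8.211) / 0.0749 = 1353 mg/L.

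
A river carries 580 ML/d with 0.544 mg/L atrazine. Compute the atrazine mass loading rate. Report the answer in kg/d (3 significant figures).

316 kg/d

580 ML/d = 6.713 m³/s.
Mass flux = Q·C = 6.713 m³/s × 0.544 g/m³ = 3.652 g/s.
= 3.652 g/s × 86.4 = 315.5 kg/d.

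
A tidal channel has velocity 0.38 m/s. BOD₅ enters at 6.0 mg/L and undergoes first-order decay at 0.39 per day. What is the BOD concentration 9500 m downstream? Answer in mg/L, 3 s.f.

5.36 mg/L

Travel time t = 9500 m / 0.38 m/s = 9500/0.38 = 2.5e+04 s = 0.2894 d.
First-order decay: C = 6.0·exp(−0.39·0.2894) = 6.0·0.8933 = 5.36 mg/L.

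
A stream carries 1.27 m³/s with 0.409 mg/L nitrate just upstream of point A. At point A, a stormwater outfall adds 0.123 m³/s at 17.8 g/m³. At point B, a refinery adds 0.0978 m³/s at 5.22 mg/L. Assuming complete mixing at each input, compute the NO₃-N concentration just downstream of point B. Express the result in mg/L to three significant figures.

2.16 mg/L

After input A: C = (1.27·0.409 + 0.123·17.8) / 1.393 = 1.945 mg/L.
After input B: C = (1.393·1.945 + 0.0978·5.22) / 1.491 = 2.159 mg/L.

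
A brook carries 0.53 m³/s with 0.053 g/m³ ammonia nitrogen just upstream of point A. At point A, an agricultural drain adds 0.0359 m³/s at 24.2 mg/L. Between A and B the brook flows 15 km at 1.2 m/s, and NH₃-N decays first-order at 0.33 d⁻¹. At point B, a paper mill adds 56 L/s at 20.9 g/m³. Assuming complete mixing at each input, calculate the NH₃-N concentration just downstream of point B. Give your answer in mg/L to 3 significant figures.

3.26 mg/L

After input A: C = (0.53·0.053 + 0.0359·24.2) / 0.5659 = 1.585 mg/L.
Over the 15 km reach to input B (t = 1.25e+04 s = 0.1447 d), decay gives C = 1.585·exp(−0.33·0.1447) = 1.511 mg/L.
56 L/s = 0.056 m³/s.
After input B: C = (0.5659·1.511 + 0.056·20.9) / 0.6219 = 3.257 mg/L.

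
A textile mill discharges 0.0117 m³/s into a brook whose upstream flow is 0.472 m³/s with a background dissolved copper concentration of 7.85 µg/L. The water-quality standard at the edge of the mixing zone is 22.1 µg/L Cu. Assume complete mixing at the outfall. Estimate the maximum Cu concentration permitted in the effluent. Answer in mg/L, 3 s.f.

0.597 mg/L

7.85 µg/L = 0.00785 mg/L.
22.1 µg/L = 0.0221 mg/L.
Mass balance: 0.0221·0.4837 = 0.0117·Cₑ + 0.472·0.00785.
Cₑ = (0.01069 − 0.003705) / 0.0117 = 0.597 mg/L.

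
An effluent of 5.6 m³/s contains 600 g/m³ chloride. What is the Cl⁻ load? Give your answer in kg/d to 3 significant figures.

290000 kg/d

Mass flux = Q·C = 5.6 m³/s × 600 g/m³ = 3360 g/s.
= 3360 g/s × 86.4 = 2.903e+05 kg/d.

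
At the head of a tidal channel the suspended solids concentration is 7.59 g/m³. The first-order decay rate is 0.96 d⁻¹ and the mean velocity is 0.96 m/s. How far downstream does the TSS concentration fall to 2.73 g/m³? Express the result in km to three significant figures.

88.3 km

From C = C₀·e^(−kt), t = ln(C₀/C)/k = ln(7.59/2.73)/0.96 = 1.023/0.96 = 1.065 d.
Distance = v·t = 0.96 m/s × 9.203e+04 s = 8.835e+04 m = 88.35 km.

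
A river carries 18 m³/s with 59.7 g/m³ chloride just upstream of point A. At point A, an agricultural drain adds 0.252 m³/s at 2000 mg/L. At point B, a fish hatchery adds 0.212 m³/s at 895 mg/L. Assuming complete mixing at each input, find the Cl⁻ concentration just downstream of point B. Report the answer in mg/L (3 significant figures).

After input A: C = (18·59.7 + 0.252·2000) / 18.25 = 86.49 mg/L.
After input B: C = (18.25·86.49 + 0.212·895) / 18.46 = 95.77 mg/L.

95.8 mg/L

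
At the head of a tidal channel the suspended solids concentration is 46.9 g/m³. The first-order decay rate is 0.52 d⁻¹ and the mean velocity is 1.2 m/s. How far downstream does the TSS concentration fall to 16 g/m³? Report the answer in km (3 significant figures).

214 km

From C = C₀·e^(−kt), t = ln(C₀/C)/k = ln(46.9/16)/0.52 = 1.075/0.52 = 2.068 d.
Distance = v·t = 1.2 m/s × 1.787e+05 s = 2.144e+05 m = 214.4 km.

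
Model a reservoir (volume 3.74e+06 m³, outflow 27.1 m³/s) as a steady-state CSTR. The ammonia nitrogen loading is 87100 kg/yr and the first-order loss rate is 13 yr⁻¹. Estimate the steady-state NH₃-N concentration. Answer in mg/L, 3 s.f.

Outflow Q = 27.1 m³/s × 3.156e+07 s/yr = 8.552e+08 m³/yr.
Steady-state CSTR mass balance: W = Q·C + k·V·C, so C = W/(Q + kV).
Q + kV = 8.552e+08 + 13·3.74e+06 = 9.038e+08 m³/yr.
C = 87100/9.038e+08 = 9.637e-05 kg/m³ = 0.09637 mg/L.

0.0964 mg/L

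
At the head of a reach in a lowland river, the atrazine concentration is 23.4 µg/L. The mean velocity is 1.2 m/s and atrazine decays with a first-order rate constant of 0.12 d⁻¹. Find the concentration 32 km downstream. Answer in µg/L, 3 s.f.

Travel time t = 32 km / 1.2 m/s = 3.2e+04/1.2 = 2.667e+04 s = 0.3086 d.
First-order decay: C = 23.4·exp(−0.12·0.3086) = 23.4·0.9636 = 22.55 µg/L.

22.5 µg/L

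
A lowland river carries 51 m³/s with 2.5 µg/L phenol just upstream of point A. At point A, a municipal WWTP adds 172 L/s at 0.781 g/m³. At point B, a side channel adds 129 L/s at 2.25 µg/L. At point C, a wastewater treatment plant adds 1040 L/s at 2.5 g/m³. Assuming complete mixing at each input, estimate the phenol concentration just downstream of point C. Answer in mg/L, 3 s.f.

0.0547 mg/L

2.5 µg/L = 0.0025 mg/L.
172 L/s = 0.172 m³/s.
After input A: C = (51·0.0025 + 0.172·0.781) / 51.17 = 0.005117 mg/L.
129 L/s = 0.129 m³/s.
2.25 µg/L = 0.00225 mg/L.
After input B: C = (51.17·0.005117 + 0.129·0.00225) / 51.3 = 0.005109 mg/L.
1040 L/s = 1.04 m³/s.
After input C: C = (51.3·0.005109 + 1.04·2.5) / 52.34 = 0.05468 mg/L.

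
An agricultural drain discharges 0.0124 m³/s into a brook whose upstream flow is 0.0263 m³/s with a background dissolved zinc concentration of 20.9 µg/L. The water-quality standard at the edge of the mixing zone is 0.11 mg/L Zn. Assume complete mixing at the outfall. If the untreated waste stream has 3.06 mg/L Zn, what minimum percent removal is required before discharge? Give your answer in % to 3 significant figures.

20.9 µg/L = 0.0209 mg/L.
Mass balance: 0.11·0.0387 = 0.0124·Cₑ + 0.0263·0.0209.
Cₑ = (0.004257 − 0.0005497) / 0.0124 = 0.299 mg/L.
Required removal = 1 − 0.299/3.06 = 90.23 %.

90.2 %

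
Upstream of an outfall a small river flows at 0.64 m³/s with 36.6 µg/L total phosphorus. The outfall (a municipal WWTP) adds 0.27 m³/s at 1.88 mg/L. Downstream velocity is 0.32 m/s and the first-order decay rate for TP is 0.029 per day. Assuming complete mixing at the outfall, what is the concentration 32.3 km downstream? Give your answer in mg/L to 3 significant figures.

0.564 mg/L

36.6 µg/L = 0.0366 mg/L.
After complete mixing, C₀ = (0.27·1.88 + 0.64·0.0366) / 0.91 = 0.5835 mg/L.
Travel time t = 3.23e+04 m / 0.32 m/s = 1.009e+05 s = 1.168 d.
C = 0.5835·exp(−0.029·1.168) = 0.5835·0.9667 = 0.5641 mg/L.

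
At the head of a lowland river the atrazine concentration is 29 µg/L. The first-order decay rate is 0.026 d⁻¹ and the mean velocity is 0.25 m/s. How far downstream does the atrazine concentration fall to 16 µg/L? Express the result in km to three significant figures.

From C = C₀·e^(−kt), t = ln(C₀/C)/k = ln(29/16)/0.026 = 0.5947/0.026 = 22.87 d.
Distance = v·t = 0.25 m/s × 1.976e+06 s = 4.941e+05 m = 494.1 km.

494 km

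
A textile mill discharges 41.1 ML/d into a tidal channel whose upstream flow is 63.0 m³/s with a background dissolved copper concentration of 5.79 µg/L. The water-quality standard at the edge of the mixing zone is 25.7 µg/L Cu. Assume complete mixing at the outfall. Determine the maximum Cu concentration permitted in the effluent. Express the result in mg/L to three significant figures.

2.66 mg/L

41.1 ML/d = 0.4757 m³/s.
5.79 µg/L = 0.00579 mg/L.
25.7 µg/L = 0.0257 mg/L.
Mass balance: 0.0257·63.48 = 0.4757·Cₑ + 63·0.00579.
Cₑ = (1.631 − 0.3648) / 0.4757 = 2.663 mg/L.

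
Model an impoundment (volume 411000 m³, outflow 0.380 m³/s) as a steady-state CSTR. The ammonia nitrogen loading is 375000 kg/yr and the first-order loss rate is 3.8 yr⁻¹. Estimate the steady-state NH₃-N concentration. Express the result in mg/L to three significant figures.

27.7 mg/L

Outflow Q = 0.380 m³/s × 3.156e+07 s/yr = 1.199e+07 m³/yr.
Steady-state CSTR mass balance: W = Q·C + k·V·C, so C = W/(Q + kV).
Q + kV = 1.199e+07 + 3.8·411000 = 1.355e+07 m³/yr.
C = 375000/1.355e+07 = 0.02767 kg/m³ = 27.67 mg/L.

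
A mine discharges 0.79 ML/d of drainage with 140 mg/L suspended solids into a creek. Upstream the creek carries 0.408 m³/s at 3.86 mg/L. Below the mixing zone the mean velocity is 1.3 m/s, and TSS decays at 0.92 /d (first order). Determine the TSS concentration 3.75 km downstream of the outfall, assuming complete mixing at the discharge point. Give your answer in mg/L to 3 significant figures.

0.79 ML/d = 0.009144 m³/s.
After complete mixing, C₀ = (0.009144·140 + 0.408·3.86) / 0.4171 = 6.844 mg/L.
Travel time t = 3750 m / 1.3 m/s = 2885 s = 0.03339 d.
C = 6.844·exp(−0.92·0.03339) = 6.844·0.9698 = 6.637 mg/L.

6.64 mg/L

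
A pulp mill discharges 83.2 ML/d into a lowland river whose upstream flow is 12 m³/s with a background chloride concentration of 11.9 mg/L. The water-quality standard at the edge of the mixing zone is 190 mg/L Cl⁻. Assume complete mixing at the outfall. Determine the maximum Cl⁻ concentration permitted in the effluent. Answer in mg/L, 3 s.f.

83.2 ML/d = 0.963 m³/s.
Mass balance: 190·12.96 = 0.963·Cₑ + 12·11.9.
Cₑ = (2463 − 142.8) / 0.963 = 2409 mg/L.

2410 mg/L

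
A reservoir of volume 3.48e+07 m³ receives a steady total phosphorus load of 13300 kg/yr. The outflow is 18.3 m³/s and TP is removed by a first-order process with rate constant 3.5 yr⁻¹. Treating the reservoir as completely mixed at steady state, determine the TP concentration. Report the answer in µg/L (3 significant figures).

19.0 µg/L

Outflow Q = 18.3 m³/s × 3.156e+07 s/yr = 5.775e+08 m³/yr.
Steady-state CSTR mass balance: W = Q·C + k·V·C, so C = W/(Q + kV).
Q + kV = 5.775e+08 + 3.5·3.48e+07 = 6.993e+08 m³/yr.
C = 13300/6.993e+08 = 1.902e-05 kg/m³ = 0.01902 mg/L = 19.02 µg/L.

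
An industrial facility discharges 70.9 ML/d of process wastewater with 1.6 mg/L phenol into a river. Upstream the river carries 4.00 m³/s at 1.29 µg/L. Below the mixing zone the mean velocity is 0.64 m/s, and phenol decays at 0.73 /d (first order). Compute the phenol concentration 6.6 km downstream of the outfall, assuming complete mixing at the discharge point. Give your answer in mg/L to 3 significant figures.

0.251 mg/L

70.9 ML/d = 0.8206 m³/s.
1.29 µg/L = 0.00129 mg/L.
After complete mixing, C₀ = (0.8206·1.6 + 4·0.00129) / 4.821 = 0.2734 mg/L.
Travel time t = 6600 m / 0.64 m/s = 1.031e+04 s = 0.1194 d.
C = 0.2734·exp(−0.73·0.1194) = 0.2734·0.9166 = 0.2506 mg/L.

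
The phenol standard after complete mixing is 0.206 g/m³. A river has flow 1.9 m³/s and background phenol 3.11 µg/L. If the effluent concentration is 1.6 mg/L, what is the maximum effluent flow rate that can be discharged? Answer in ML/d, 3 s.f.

23.9 ML/d

3.11 µg/L = 0.00311 mg/L.
Mass balance at complete mixing: C_std·(Q_w + Q_r) = Q_w·C_e + Q_r·C_b.
Rearranging, Q_w = Q_r·(C_std − C_b)/(C_e − C_std) = 1.9·(0.206 − 0.00311) / (1.6 − 0.206) = 0.2765 m³/s.
= 23.89 ML/d.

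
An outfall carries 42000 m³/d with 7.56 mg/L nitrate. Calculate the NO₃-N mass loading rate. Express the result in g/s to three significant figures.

42000 m³/d = 0.4861 m³/s.
Mass flux = Q·C = 0.4861 m³/s × 7.56 g/m³ = 3.675 g/s.

3.67 g/s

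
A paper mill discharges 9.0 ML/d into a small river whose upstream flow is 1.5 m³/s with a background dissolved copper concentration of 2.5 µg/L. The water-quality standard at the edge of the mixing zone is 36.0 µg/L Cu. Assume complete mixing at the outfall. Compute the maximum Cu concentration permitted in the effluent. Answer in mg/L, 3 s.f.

9.0 ML/d = 0.1042 m³/s.
2.5 µg/L = 0.0025 mg/L.
36.0 µg/L = 0.036 mg/L.
Mass balance: 0.036·1.604 = 0.1042·Cₑ + 1.5·0.0025.
Cₑ = (0.05775 − 0.00375) / 0.1042 = 0.5184 mg/L.

0.518 mg/L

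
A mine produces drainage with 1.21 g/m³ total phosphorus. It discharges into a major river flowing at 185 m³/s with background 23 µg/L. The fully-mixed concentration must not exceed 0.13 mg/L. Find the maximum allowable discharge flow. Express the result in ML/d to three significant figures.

1580 ML/d

23 µg/L = 0.023 mg/L.
Mass balance at complete mixing: C_std·(Q_w + Q_r) = Q_w·C_e + Q_r·C_b.
Rearranging, Q_w = Q_r·(C_std − C_b)/(C_e − C_std) = 185·(0.13 − 0.023) / (1.21 − 0.13) = 18.33 m³/s.
= 1584 ML/d.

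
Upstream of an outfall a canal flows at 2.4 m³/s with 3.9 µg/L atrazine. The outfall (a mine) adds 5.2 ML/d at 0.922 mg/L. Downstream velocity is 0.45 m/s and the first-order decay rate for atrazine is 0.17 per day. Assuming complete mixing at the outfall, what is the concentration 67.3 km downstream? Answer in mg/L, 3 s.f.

5.2 ML/d = 0.06019 m³/s.
3.9 µg/L = 0.0039 mg/L.
After complete mixing, C₀ = (0.06019·0.922 + 2.4·0.0039) / 2.46 = 0.02636 mg/L.
Travel time t = 6.73e+04 m / 0.45 m/s = 1.496e+05 s = 1.731 d.
C = 0.02636·exp(−0.17·1.731) = 0.02636·0.7451 = 0.01964 mg/L.

0.0196 mg/L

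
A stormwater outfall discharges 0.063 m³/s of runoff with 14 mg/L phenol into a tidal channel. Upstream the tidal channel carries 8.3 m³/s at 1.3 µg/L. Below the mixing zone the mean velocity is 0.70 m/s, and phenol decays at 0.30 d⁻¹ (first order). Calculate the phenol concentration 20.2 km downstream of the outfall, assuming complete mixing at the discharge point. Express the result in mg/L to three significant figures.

0.0966 mg/L

1.3 µg/L = 0.0013 mg/L.
After complete mixing, C₀ = (0.063·14 + 8.3·0.0013) / 8.363 = 0.1068 mg/L.
Travel time t = 2.02e+04 m / 0.70 m/s = 2.886e+04 s = 0.334 d.
C = 0.1068·exp(−0.30·0.334) = 0.1068·0.9047 = 0.09658 mg/L.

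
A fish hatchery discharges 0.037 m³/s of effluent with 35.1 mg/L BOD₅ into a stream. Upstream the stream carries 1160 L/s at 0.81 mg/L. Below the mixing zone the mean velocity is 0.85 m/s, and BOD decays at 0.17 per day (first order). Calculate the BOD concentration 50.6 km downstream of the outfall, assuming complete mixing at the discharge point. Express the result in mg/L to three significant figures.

1160 L/s = 1.16 m³/s.
After complete mixing, C₀ = (0.037·35.1 + 1.16·0.81) / 1.197 = 1.87 mg/L.
Travel time t = 5.06e+04 m / 0.85 m/s = 5.953e+04 s = 0.689 d.
C = 1.87·exp(−0.17·0.689) = 1.87·0.8895 = 1.663 mg/L.

1.66 mg/L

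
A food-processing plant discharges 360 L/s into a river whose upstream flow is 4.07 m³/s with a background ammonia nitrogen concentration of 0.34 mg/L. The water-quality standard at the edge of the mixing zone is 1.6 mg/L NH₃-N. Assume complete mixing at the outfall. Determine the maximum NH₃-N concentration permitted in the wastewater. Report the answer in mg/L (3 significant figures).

360 L/s = 0.36 m³/s.
Mass balance: 1.6·4.43 = 0.36·Cₑ + 4.07·0.34.
Cₑ = (7.088 − 1.384) / 0.36 = 15.85 mg/L.

15.8 mg/L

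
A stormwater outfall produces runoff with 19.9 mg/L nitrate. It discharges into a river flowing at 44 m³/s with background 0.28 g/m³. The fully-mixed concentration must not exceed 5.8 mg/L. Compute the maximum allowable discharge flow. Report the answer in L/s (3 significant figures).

Mass balance at complete mixing: C_std·(Q_w + Q_r) = Q_w·C_e + Q_r·C_b.
Rearranging, Q_w = Q_r·(C_std − C_b)/(C_e − C_std) = 44·(5.8 − 0.28) / (19.9 − 5.8) = 17.23 m³/s.
= 1.723e+04 L/s.

17200 L/s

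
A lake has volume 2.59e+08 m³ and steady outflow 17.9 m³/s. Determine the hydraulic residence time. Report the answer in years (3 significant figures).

Q = 17.9 m³/s × 3.156e+07 s/yr = 5.649e+08 m³/yr.
Hydraulic residence time τ = V/Q = 2.59e+08/5.649e+08 = 0.4585 yr.

0.459 yr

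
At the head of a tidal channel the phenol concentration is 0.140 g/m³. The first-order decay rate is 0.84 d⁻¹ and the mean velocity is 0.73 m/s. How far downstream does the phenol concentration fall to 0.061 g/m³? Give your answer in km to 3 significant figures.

62.4 km

From C = C₀·e^(−kt), t = ln(C₀/C)/k = ln(0.140/0.061)/0.84 = 0.8308/0.84 = 0.989 d.
Distance = v·t = 0.73 m/s × 8.545e+04 s = 6.238e+04 m = 62.38 km.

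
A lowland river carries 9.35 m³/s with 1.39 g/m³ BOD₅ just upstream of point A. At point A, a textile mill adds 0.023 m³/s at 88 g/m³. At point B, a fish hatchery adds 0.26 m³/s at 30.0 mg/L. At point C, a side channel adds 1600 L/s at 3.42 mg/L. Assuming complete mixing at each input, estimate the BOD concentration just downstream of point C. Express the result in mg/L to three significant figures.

After input A: C = (9.35·1.39 + 0.023·88) / 9.373 = 1.603 mg/L.
After input B: C = (9.373·1.603 + 0.26·30) / 9.633 = 2.369 mg/L.
1600 L/s = 1.6 m³/s.
After input C: C = (9.633·2.369 + 1.6·3.42) / 11.23 = 2.519 mg/L.

2.52 mg/L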